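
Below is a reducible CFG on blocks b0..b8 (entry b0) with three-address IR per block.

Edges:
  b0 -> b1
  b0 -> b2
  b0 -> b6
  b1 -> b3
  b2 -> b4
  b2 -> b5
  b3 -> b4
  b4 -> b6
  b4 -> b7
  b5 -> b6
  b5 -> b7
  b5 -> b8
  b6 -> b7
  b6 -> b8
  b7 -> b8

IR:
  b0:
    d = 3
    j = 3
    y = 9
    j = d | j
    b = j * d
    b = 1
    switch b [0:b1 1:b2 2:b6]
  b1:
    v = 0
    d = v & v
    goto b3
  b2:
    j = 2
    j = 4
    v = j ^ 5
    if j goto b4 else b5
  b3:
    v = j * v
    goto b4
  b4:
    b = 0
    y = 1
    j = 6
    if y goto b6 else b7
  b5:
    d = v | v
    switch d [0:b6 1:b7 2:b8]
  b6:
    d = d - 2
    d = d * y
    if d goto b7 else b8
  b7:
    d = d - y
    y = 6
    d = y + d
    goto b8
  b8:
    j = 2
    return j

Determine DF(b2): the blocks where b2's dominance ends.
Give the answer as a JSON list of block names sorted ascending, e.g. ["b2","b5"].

idom tree: b1←b0 b2←b0 b3←b1 b4←b0 b5←b2 b6←b0 b7←b0 b8←b0
Join-block Dom:
  b4: preds {b2,b3}: {b0,b2} ∩ {b0,b1,b3} = {b0}; idom=b0
  b6: preds {b0,b4,b5}: {b0} ∩ {b0,b4} ∩ {b0,b2,b5} = {b0}; idom=b0
  b7: preds {b4,b5,b6}: {b0,b4} ∩ {b0,b2,b5} ∩ {b0,b6} = {b0}; idom=b0
  b8: preds {b5,b6,b7}: {b0,b2,b5} ∩ {b0,b6} ∩ {b0,b7} = {b0}; idom=b0

DF derivation:
  b4←b2: walk b2 to b0
  b4←b3: walk b3→b1 to b0
  b6←b0: walk · to b0
  b6←b4: walk b4 to b0
  b6←b5: walk b5→b2 to b0
  b7←b4: walk b4 to b0
  b7←b5: walk b5→b2 to b0
  b7←b6: walk b6 to b0
  b8←b5: walk b5→b2 to b0
  b8←b6: walk b6 to b0
  b8←b7: walk b7 to b0
  DF(b0)=∅
  DF(b1)={b4}
  DF(b2)={b4,b6,b7,b8}
  DF(b3)={b4}
  DF(b4)={b6,b7}
  DF(b5)={b6,b7,b8}
  DF(b6)={b7,b8}
  DF(b7)={b8}
  DF(b8)=∅

DF(b2) = ["b4", "b6", "b7", "b8"]

Answer: ["b4", "b6", "b7", "b8"]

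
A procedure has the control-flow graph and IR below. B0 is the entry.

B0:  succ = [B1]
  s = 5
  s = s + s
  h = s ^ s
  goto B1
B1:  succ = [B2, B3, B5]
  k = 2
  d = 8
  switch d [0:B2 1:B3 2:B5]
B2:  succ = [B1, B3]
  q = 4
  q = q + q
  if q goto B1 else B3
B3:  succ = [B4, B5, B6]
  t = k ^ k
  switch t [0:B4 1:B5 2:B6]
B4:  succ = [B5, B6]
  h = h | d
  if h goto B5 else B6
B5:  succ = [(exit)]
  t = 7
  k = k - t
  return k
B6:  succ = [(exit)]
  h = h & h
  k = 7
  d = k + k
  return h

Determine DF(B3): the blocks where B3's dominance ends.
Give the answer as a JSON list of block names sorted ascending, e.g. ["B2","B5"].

idom tree: B1←B0 B2←B1 B3←B1 B4←B3 B5←B1 B6←B3
Dom at joins:
  B1: preds {B0,B2}: {B0} ∩ {B0,B1,B2} = {B0}; idom=B0
  B3: preds {B1,B2}: {B0,B1} ∩ {B0,B1,B2} = {B0,B1}; idom=B1
  B5: preds {B1,B3,B4}: {B0,B1} ∩ {B0,B1,B3} ∩ {B0,B1,B3,B4} = {B0,B1}; idom=B1
  B6: preds {B3,B4}: {B0,B1,B3} ∩ {B0,B1,B3,B4} = {B0,B1,B3}; idom=B3

Frontier:
  B1←B0: walk · to B0
  B1←B2: walk B2→B1 to B0
  B3←B1: walk · to B1
  B3←B2: walk B2 to B1
  B5←B1: walk · to B1
  B5←B3: walk B3 to B1
  B5←B4: walk B4→B3 to B1
  B6←B3: walk · to B3
  B6←B4: walk B4 to B3
  B0: DF=∅
  B1: DF={B1}
  B2: DF={B1,B3}
  B3: DF={B5}
  B4: DF={B5,B6}
  B5: DF=∅
  B6: DF=∅

DF(B3) = ["B5"]

Answer: ["B5"]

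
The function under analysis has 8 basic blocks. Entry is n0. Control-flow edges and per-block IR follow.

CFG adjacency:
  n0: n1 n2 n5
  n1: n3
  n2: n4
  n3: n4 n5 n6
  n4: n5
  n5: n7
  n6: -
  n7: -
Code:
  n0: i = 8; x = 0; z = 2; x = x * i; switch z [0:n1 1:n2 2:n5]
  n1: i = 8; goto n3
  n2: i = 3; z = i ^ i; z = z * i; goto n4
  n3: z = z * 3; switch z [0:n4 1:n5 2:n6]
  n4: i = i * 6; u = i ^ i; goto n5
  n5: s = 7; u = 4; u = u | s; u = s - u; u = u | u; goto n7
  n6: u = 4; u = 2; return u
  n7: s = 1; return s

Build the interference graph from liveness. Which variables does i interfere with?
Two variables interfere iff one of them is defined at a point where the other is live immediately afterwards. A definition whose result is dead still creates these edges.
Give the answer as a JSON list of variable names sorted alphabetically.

Answer: ["x", "z"]

Derivation:
Per-block:
  n0 def {i,x,z} use ∅
  n1 def {i} use ∅
  n2 def {i,z} use ∅
  n3 def {z} use {z}
  n4 def {i,u} use {i}
  n5 def {s,u} use ∅
  n6 def {u} use ∅
  n7 def {s} use ∅

Liveness:
  n0: in=∅ out={z}
  n1: in={z} out={i,z}
  n2: in=∅ out={i}
  n3: in={i,z} out={i}
  n4: in={i} out=∅
  n5: in=∅ out=∅
  n6: in=∅ out=∅
  n7: in=∅ out=∅

Interfere edges:
  i: {x,z}
  s: {u}
  u: {s}
  x: {i,z}
  z: {i,x}

N(i) = ["x", "z"]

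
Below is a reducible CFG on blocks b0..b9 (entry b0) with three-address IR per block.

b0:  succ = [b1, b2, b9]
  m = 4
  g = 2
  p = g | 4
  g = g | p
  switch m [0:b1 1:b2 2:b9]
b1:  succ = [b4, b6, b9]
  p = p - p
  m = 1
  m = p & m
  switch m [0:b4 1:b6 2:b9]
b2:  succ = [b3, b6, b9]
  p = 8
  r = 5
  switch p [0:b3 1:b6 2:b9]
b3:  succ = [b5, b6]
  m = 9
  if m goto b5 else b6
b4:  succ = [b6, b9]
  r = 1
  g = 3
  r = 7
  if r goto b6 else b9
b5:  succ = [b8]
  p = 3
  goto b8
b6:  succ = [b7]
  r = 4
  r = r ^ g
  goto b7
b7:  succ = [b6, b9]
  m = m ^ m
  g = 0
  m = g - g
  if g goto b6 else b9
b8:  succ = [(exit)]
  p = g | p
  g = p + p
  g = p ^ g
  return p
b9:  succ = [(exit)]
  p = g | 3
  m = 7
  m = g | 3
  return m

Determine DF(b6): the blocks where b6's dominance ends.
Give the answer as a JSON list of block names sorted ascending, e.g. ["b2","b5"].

Answer: ["b6", "b9"]

Derivation:
idom tree: b1←b0 b2←b0 b3←b2 b4←b1 b5←b3 b6←b0 b7←b6 b8←b5 b9←b0
Dom∩ at merges:
  b6: preds {b1,b2,b3,b4,b7}: {b0,b1} ∩ {b0,b2} ∩ {b0,b2,b3} ∩ {b0,b1,b4} ∩ {b0,b6,b7} = {b0}; idom=b0
  b9: preds {b0,b1,b2,b4,b7}: {b0} ∩ {b0,b1} ∩ {b0,b2} ∩ {b0,b1,b4} ∩ {b0,b6,b7} = {b0}; idom=b0

Frontier:
  join b6 pred b1: b1 stop@b0
  join b6 pred b2: b2 stop@b0
  join b6 pred b3: b3→b2 stop@b0
  join b6 pred b4: b4→b1 stop@b0
  join b6 pred b7: b7→b6 stop@b0
  join b9 pred b0: · stop@b0
  join b9 pred b1: b1 stop@b0
  join b9 pred b2: b2 stop@b0
  join b9 pred b4: b4→b1 stop@b0
  join b9 pred b7: b7→b6 stop@b0
  DF(b0)=∅
  DF(b1)={b6,b9}
  DF(b2)={b6,b9}
  DF(b3)={b6}
  DF(b4)={b6,b9}
  DF(b5)=∅
  DF(b6)={b6,b9}
  DF(b7)={b6,b9}
  DF(b8)=∅
  DF(b9)=∅

DF(b6) = ["b6", "b9"]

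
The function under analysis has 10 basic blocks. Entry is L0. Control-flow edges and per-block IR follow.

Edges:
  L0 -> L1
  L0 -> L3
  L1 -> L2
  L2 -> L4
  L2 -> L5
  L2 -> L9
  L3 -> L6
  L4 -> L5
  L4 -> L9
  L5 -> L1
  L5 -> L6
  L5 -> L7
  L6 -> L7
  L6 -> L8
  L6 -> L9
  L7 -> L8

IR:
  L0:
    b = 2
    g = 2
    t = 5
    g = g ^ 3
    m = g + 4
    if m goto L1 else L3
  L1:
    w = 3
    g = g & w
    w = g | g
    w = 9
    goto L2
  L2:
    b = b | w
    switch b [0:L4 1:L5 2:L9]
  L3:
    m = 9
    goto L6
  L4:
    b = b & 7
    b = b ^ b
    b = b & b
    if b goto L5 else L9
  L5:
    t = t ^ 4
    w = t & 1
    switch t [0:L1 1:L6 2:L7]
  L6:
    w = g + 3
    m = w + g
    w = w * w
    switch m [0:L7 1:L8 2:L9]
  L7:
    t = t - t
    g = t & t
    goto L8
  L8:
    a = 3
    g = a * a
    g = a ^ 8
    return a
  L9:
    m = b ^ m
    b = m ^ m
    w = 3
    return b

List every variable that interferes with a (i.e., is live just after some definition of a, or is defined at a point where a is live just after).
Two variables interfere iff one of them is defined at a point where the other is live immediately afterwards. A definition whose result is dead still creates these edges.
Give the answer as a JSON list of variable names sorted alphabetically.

Answer: ["g"]

Analysis:
Block summaries:
  L0: {b,g,m,t} / ∅
  L1: {g,w} / {g}
  L2: {b} / {b,w}
  L3: {m} / ∅
  L4: {b} / {b}
  L5: {t,w} / {t}
  L6: {m,w} / {g}
  L7: {g,t} / {t}
  L8: {a,g} / ∅
  L9: {b,m,w} / {b,m}

Liveness:
  L0: in=∅ out={b,g,m,t}
  L1: in={b,g,m,t} out={b,g,m,t,w}
  L2: in={b,g,m,t,w} out={b,g,m,t}
  L3: in={b,g,t} out={b,g,t}
  L4: in={b,g,m,t} out={b,g,m,t}
  L5: in={b,g,m,t} out={b,g,m,t}
  L6: in={b,g,t} out={b,m,t}
  L7: in={t} out=∅
  L8: in=∅ out=∅
  L9: in={b,m} out=∅

Interference:
  a↔{g}
  b↔{g,m,t,w}
  g↔{a,b,m,t,w}
  m↔{b,g,t,w}
  t↔{b,g,m,w}
  w↔{b,g,m,t}

N(a) = ["g"]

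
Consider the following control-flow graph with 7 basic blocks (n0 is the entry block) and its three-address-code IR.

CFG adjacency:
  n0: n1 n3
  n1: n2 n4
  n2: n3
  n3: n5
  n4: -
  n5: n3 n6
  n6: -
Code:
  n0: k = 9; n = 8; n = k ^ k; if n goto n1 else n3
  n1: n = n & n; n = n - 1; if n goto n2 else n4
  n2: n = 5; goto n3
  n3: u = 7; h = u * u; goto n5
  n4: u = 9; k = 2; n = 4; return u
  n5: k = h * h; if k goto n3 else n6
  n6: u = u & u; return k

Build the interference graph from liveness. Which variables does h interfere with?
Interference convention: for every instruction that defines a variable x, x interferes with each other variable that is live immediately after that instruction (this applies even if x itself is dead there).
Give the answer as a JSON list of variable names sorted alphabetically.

Answer: ["u"]

Analysis:
Block summaries:
  n0: {k,n} / ∅
  n1: {n} / {n}
  n2: {n} / ∅
  n3: {h,u} / ∅
  n4: {k,n,u} / ∅
  n5: {k} / {h}
  n6: {u} / {k,u}

Live sets:
  n0: in=∅ out={n}
  n1: in={n} out=∅
  n2: in=∅ out=∅
  n3: in=∅ out={h,u}
  n4: in=∅ out=∅
  n5: in={h,u} out={k,u}
  n6: in={k,u} out=∅

Interfere edges:
  h — {u}
  k — {n,u}
  n — {k,u}
  u — {h,k,n}

N(h) = ["u"]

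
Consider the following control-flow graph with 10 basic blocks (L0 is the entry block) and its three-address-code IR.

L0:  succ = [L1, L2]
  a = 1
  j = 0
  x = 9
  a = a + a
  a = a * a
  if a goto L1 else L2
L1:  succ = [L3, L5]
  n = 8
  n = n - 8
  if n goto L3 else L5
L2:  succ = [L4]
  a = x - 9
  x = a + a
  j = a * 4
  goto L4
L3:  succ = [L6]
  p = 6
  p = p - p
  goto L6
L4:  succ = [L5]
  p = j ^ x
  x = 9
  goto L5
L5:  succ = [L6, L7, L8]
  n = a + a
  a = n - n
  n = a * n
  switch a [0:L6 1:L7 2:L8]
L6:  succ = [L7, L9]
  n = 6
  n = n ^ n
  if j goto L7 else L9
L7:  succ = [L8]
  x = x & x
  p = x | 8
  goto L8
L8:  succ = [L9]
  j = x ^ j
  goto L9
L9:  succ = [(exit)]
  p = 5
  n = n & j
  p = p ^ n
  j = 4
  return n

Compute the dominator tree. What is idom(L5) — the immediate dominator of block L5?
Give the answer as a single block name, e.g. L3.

Answer: L0

Analysis:
idom tree: L1←L0 L2←L0 L3←L1 L4←L2 L5←L0 L6←L0 L7←L0 L8←L0 L9←L0
Dom∩ at merges:
  L5: preds {L1,L4}: {L0,L1} ∩ {L0,L2,L4} = {L0}; idom=L0
  L6: preds {L3,L5}: {L0,L1,L3} ∩ {L0,L5} = {L0}; idom=L0
  L7: preds {L5,L6}: {L0,L5} ∩ {L0,L6} = {L0}; idom=L0
  L8: preds {L5,L7}: {L0,L5} ∩ {L0,L7} = {L0}; idom=L0
  L9: preds {L6,L8}: {L0,L6} ∩ {L0,L8} = {L0}; idom=L0

idom(L5) = L0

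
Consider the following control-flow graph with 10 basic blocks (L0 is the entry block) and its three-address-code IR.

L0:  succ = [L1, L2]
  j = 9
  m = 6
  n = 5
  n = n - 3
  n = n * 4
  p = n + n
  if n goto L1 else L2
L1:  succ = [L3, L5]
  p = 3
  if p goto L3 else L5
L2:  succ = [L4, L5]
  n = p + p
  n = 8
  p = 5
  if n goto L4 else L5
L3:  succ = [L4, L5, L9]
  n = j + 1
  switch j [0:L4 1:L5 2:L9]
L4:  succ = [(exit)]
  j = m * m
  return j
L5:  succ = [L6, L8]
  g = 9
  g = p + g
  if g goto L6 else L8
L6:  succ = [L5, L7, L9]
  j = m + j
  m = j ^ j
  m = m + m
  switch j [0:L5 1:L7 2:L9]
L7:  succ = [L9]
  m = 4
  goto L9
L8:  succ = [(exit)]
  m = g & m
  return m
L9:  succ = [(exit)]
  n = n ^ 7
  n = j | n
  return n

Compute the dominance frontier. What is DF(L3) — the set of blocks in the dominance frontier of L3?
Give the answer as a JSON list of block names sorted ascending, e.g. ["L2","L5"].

Answer: ["L4", "L5", "L9"]

Working:
idom tree: L1←L0 L2←L0 L3←L1 L4←L0 L5←L0 L6←L5 L7←L6 L8←L5 L9←L0
Dom∩ at merges:
  L4: preds {L2,L3}: {L0,L2} ∩ {L0,L1,L3} = {L0}; idom=L0
  L5: preds {L1,L2,L3,L6}: {L0,L1} ∩ {L0,L2} ∩ {L0,L1,L3} ∩ {L0,L5,L6} = {L0}; idom=L0
  L9: preds {L3,L6,L7}: {L0,L1,L3} ∩ {L0,L5,L6} ∩ {L0,L5,L6,L7} = {L0}; idom=L0

Frontier:
  join L4 pred L2: L2 stop@L0
  join L4 pred L3: L3→L1 stop@L0
  join L5 pred L1: L1 stop@L0
  join L5 pred L2: L2 stop@L0
  join L5 pred L3: L3→L1 stop@L0
  join L5 pred L6: L6→L5 stop@L0
  join L9 pred L3: L3→L1 stop@L0
  join L9 pred L6: L6→L5 stop@L0
  join L9 pred L7: L7→L6→L5 stop@L0
  L0: DF=∅
  L1: DF={L4,L5,L9}
  L2: DF={L4,L5}
  L3: DF={L4,L5,L9}
  L4: DF=∅
  L5: DF={L5,L9}
  L6: DF={L5,L9}
  L7: DF={L9}
  L8: DF=∅
  L9: DF=∅

DF(L3) = ["L4", "L5", "L9"]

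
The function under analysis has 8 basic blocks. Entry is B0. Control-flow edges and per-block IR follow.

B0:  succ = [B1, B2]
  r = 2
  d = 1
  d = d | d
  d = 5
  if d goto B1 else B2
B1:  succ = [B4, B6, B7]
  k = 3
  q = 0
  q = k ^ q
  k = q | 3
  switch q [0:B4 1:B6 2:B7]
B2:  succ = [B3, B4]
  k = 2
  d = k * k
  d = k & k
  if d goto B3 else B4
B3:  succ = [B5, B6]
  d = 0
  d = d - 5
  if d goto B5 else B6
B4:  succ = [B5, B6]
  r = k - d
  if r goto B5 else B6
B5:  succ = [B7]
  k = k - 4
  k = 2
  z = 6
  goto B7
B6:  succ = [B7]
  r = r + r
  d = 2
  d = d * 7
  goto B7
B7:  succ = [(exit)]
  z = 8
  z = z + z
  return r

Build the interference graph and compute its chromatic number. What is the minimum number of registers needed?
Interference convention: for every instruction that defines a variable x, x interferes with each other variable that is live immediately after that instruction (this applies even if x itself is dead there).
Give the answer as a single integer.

def/use:
  B0 def {d,r} use ∅
  B1 def {k,q} use ∅
  B2 def {d,k} use ∅
  B3 def {d} use ∅
  B4 def {r} use {d,k}
  B5 def {k,z} use {k}
  B6 def {d,r} use {r}
  B7 def {z} use {r}

Live sets:
  live B0: ∅→{d,r}
  live B1: {d,r}→{d,k,r}
  live B2: {r}→{d,k,r}
  live B3: {k,r}→{k,r}
  live B4: {d,k}→{k,r}
  live B5: {k,r}→{r}
  live B6: {r}→{r}
  live B7: {r}→∅

Interfere edges:
  d — {k,q,r}
  k — {d,q,r}
  q — {d,k,r}
  r — {d,k,q,z}
  z — {r}

Chromatic number:
  {d,k,q,r} pairwise interfere (4-clique) ⇒ χ ≥ 4
  4-colouring: r0={r}  r1={d,z}  r2={k}  r3={q}
  χ = 4

Answer: 4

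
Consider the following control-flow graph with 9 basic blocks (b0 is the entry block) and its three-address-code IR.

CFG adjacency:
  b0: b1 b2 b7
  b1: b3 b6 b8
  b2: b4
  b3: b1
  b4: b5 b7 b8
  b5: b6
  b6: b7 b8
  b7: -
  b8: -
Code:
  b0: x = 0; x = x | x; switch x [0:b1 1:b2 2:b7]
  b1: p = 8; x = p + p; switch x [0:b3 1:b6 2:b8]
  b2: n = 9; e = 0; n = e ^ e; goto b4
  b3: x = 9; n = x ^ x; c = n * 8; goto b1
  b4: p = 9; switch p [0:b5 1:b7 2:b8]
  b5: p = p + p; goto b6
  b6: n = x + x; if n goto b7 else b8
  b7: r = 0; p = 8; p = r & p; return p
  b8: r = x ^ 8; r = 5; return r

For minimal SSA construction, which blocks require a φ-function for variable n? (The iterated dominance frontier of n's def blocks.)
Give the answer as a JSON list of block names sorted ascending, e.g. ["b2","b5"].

idom tree: b1←b0 b2←b0 b3←b1 b4←b2 b5←b4 b6←b0 b7←b0 b8←b0
Join-block Dom:
  b1: preds {b0,b3}: {b0} ∩ {b0,b1,b3} = {b0}; idom=b0
  b6: preds {b1,b5}: {b0,b1} ∩ {b0,b2,b4,b5} = {b0}; idom=b0
  b7: preds {b0,b4,b6}: {b0} ∩ {b0,b2,b4} ∩ {b0,b6} = {b0}; idom=b0
  b8: preds {b1,b4,b6}: {b0,b1} ∩ {b0,b2,b4} ∩ {b0,b6} = {b0}; idom=b0

Frontier:
  join b1 pred b0: · stop@b0
  join b1 pred b3: b3→b1 stop@b0
  join b6 pred b1: b1 stop@b0
  join b6 pred b5: b5→b4→b2 stop@b0
  join b7 pred b0: · stop@b0
  join b7 pred b4: b4→b2 stop@b0
  join b7 pred b6: b6 stop@b0
  join b8 pred b1: b1 stop@b0
  join b8 pred b4: b4→b2 stop@b0
  join b8 pred b6: b6 stop@b0
  b0 → ∅
  b1 → {b1,b6,b8}
  b2 → {b6,b7,b8}
  b3 → {b1}
  b4 → {b6,b7,b8}
  b5 → {b6}
  b6 → {b7,b8}
  b7 → ∅
  b8 → ∅

φ for n: defs {b2,b3,b6}
  DF⁺ = {b1,b6,b7,b8}

Answer: ["b1", "b6", "b7", "b8"]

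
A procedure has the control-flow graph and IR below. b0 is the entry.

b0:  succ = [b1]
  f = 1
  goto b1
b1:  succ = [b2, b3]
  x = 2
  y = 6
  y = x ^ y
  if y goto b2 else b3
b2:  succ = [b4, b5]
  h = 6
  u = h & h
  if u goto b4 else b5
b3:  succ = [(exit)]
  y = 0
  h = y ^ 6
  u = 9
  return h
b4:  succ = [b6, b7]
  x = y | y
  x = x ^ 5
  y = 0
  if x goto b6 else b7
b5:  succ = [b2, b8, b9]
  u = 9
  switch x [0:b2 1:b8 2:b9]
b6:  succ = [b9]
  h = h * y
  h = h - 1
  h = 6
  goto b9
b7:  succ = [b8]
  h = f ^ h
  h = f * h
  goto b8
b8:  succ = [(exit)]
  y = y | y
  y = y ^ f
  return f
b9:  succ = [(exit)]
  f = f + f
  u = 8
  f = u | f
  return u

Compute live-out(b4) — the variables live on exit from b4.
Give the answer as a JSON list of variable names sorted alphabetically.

Answer: ["f", "h", "y"]

Derivation:
Block summaries:
  b0: {f} / ∅
  b1: {x,y} / ∅
  b2: {h,u} / ∅
  b3: {h,u,y} / ∅
  b4: {x,y} / {y}
  b5: {u} / {x}
  b6: {h} / {h,y}
  b7: {h} / {f,h}
  b8: {y} / {f,y}
  b9: {f,u} / {f}

Liveness:
  b0: in=∅ out={f}
  b1: in={f} out={f,x,y}
  b2: in={f,x,y} out={f,h,x,y}
  b3: in=∅ out=∅
  b4: in={f,h,y} out={f,h,y}
  b5: in={f,x,y} out={f,x,y}
  b6: in={f,h,y} out={f}
  b7: in={f,h,y} out={f,y}
  b8: in={f,y} out=∅
  b9: in={f} out=∅

live-out(b4) = ["f", "h", "y"]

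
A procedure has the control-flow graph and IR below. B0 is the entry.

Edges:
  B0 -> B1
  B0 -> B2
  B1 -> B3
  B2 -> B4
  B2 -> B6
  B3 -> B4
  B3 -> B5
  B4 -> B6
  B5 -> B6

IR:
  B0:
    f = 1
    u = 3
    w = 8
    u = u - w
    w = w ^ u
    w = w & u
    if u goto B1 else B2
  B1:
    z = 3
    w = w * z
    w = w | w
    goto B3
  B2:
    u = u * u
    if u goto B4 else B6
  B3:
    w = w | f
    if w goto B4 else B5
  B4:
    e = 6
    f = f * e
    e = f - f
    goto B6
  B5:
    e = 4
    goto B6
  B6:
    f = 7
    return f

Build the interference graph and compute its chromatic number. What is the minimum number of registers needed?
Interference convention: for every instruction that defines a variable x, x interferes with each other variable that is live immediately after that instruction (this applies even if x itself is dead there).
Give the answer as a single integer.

Answer: 3

Derivation:
def/use:
  B0: {f,u,w} / ∅
  B1: {w,z} / {w}
  B2: {u} / {u}
  B3: {w} / {f,w}
  B4: {e,f} / {f}
  B5: {e} / ∅
  B6: {f} / ∅

Live sets:
  B0 li=∅ lo={f,u,w}
  B1 li={f,w} lo={f,w}
  B2 li={f,u} lo={f}
  B3 li={f,w} lo={f}
  B4 li={f} lo=∅
  B5 li=∅ lo=∅
  B6 li=∅ lo=∅

Interfere edges:
  e: {f}
  f: {e,u,w,z}
  u: {f,w}
  w: {f,u,z}
  z: {f,w}

Chromatic number:
  lower bound: {f,u,w} mutually conflict ⇒ χ ≥ 3
  3-colouring: r0={f}  r1={e,w}  r2={u,z}
  χ = 3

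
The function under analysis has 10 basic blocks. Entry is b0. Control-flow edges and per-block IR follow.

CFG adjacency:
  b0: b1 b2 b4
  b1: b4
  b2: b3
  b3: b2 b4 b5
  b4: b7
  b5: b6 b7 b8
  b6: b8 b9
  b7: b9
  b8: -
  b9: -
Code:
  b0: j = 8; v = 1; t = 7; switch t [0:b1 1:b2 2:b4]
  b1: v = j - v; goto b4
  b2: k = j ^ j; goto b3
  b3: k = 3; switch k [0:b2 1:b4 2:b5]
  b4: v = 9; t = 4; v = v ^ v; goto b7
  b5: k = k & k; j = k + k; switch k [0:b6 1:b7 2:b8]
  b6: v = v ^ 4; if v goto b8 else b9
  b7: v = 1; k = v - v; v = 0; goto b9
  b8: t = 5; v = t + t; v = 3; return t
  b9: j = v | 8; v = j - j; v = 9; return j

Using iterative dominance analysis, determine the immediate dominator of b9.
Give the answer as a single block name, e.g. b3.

Answer: b0

Analysis:
idom tree: b1←b0 b2←b0 b3←b2 b4←b0 b5←b3 b6←b5 b7←b0 b8←b5 b9←b0
Dom at joins:
  b2: preds {b0,b3}: {b0} ∩ {b0,b2,b3} = {b0}; idom=b0
  b4: preds {b0,b1,b3}: {b0} ∩ {b0,b1} ∩ {b0,b2,b3} = {b0}; idom=b0
  b7: preds {b4,b5}: {b0,b4} ∩ {b0,b2,b3,b5} = {b0}; idom=b0
  b8: preds {b5,b6}: {b0,b2,b3,b5} ∩ {b0,b2,b3,b5,b6} = {b0,b2,b3,b5}; idom=b5
  b9: preds {b6,b7}: {b0,b2,b3,b5,b6} ∩ {b0,b7} = {b0}; idom=b0

idom(b9) = b0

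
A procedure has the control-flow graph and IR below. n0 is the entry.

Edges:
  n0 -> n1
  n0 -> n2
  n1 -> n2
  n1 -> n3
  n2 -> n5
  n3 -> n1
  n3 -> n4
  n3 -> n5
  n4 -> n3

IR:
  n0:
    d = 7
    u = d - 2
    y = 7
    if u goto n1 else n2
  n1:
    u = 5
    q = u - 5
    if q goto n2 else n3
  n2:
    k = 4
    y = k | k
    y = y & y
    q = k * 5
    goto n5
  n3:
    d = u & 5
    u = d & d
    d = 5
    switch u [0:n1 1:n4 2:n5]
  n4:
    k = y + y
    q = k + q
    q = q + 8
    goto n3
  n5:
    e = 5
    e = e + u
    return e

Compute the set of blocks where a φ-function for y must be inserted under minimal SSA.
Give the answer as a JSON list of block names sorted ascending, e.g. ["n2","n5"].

idom tree: n1←n0 n2←n0 n3←n1 n4←n3 n5←n0
Dom at joins:
  n1: preds {n0,n3}: {n0} ∩ {n0,n1,n3} = {n0}; idom=n0
  n2: preds {n0,n1}: {n0} ∩ {n0,n1} = {n0}; idom=n0
  n3: preds {n1,n4}: {n0,n1} ∩ {n0,n1,n3,n4} = {n0,n1}; idom=n1
  n5: preds {n2,n3}: {n0,n2} ∩ {n0,n1,n3} = {n0}; idom=n0

Frontier:
  join n1 pred n0: · stop@n0
  join n1 pred n3: n3→n1 stop@n0
  join n2 pred n0: · stop@n0
  join n2 pred n1: n1 stop@n0
  join n3 pred n1: · stop@n1
  join n3 pred n4: n4→n3 stop@n1
  join n5 pred n2: n2 stop@n0
  join n5 pred n3: n3→n1 stop@n0
  n0 → ∅
  n1 → {n1,n2,n5}
  n2 → {n5}
  n3 → {n1,n3,n5}
  n4 → {n3}
  n5 → ∅

φ for y: defs {n0,n2}
  DF⁺ = {n5}

Answer: ["n5"]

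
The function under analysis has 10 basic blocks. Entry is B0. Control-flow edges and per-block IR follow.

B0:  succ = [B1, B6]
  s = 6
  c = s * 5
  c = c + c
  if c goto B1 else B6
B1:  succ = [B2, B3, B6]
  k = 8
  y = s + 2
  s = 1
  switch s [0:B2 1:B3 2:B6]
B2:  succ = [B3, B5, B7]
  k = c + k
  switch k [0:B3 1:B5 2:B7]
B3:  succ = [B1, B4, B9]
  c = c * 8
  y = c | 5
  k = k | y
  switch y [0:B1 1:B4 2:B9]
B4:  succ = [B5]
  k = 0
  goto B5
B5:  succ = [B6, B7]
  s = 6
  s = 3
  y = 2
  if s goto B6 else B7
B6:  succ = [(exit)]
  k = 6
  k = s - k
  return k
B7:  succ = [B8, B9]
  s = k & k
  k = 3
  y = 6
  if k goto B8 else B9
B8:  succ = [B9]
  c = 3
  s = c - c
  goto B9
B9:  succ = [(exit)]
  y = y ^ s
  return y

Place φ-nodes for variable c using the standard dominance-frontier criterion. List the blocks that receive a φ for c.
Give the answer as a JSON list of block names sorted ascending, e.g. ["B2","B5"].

Answer: ["B1", "B5", "B6", "B7", "B9"]

Working:
idom tree: B1←B0 B2←B1 B3←B1 B4←B3 B5←B1 B6←B0 B7←B1 B8←B7 B9←B1
Dom∩ at merges:
  B1: preds {B0,B3}: {B0} ∩ {B0,B1,B3} = {B0}; idom=B0
  B3: preds {B1,B2}: {B0,B1} ∩ {B0,B1,B2} = {B0,B1}; idom=B1
  B5: preds {B2,B4}: {B0,B1,B2} ∩ {B0,B1,B3,B4} = {B0,B1}; idom=B1
  B6: preds {B0,B1,B5}: {B0} ∩ {B0,B1} ∩ {B0,B1,B5} = {B0}; idom=B0
  B7: preds {B2,B5}: {B0,B1,B2} ∩ {B0,B1,B5} = {B0,B1}; idom=B1
  B9: preds {B3,B7,B8}: {B0,B1,B3} ∩ {B0,B1,B7} ∩ {B0,B1,B7,B8} = {B0,B1}; idom=B1

DF derivation:
  B1←B0: walk · to B0
  B1←B3: walk B3→B1 to B0
  B3←B1: walk · to B1
  B3←B2: walk B2 to B1
  B5←B2: walk B2 to B1
  B5←B4: walk B4→B3 to B1
  B6←B0: walk · to B0
  B6←B1: walk B1 to B0
  B6←B5: walk B5→B1 to B0
  B7←B2: walk B2 to B1
  B7←B5: walk B5 to B1
  B9←B3: walk B3 to B1
  B9←B7: walk B7 to B1
  B9←B8: walk B8→B7 to B1
  B0: DF=∅
  B1: DF={B1,B6}
  B2: DF={B3,B5,B7}
  B3: DF={B1,B5,B9}
  B4: DF={B5}
  B5: DF={B6,B7}
  B6: DF=∅
  B7: DF={B9}
  B8: DF={B9}
  B9: DF=∅

φ for c: defs {B0,B3,B8}
  DF⁺ = {B1,B5,B6,B7,B9}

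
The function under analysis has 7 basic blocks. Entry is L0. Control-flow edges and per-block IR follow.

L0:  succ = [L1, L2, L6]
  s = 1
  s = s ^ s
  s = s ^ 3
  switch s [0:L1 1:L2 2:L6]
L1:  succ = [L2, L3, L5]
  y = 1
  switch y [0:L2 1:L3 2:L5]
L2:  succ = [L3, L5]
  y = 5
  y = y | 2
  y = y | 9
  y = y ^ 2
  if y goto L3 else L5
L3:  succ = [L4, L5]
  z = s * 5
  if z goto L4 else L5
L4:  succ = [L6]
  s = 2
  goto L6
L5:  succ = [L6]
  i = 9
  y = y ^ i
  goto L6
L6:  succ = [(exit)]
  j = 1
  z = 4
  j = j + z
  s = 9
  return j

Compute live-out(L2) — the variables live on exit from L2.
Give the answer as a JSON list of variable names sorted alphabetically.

Answer: ["s", "y"]

Derivation:
Per-block:
  L0: def={s} ue=∅
  L1: def={y} ue=∅
  L2: def={y} ue=∅
  L3: def={z} ue={s}
  L4: def={s} ue=∅
  L5: def={i,y} ue={y}
  L6: def={j,s,z} ue=∅

Backward fixpoint:
  L0: in=∅ out={s}
  L1: in={s} out={s,y}
  L2: in={s} out={s,y}
  L3: in={s,y} out={y}
  L4: in=∅ out=∅
  L5: in={y} out=∅
  L6: in=∅ out=∅

live-out(L2) = ["s", "y"]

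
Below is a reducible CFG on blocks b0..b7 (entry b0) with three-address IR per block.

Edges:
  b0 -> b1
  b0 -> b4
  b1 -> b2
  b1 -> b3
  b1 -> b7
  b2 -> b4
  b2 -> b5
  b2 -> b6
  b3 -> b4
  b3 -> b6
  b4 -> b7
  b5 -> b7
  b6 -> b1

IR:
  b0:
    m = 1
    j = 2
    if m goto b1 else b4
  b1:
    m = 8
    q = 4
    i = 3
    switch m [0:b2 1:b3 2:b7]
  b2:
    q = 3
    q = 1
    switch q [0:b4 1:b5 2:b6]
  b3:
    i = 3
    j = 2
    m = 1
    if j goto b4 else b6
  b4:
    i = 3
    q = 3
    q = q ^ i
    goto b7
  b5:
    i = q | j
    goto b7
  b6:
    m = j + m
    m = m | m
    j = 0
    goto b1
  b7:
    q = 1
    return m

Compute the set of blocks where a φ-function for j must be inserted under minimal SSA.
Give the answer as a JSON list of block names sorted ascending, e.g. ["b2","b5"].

idom tree: b1←b0 b2←b1 b3←b1 b4←b0 b5←b2 b6←b1 b7←b0
Dom∩ at merges:
  b1: preds {b0,b6}: {b0} ∩ {b0,b1,b6} = {b0}; idom=b0
  b4: preds {b0,b2,b3}: {b0} ∩ {b0,b1,b2} ∩ {b0,b1,b3} = {b0}; idom=b0
  b6: preds {b2,b3}: {b0,b1,b2} ∩ {b0,b1,b3} = {b0,b1}; idom=b1
  b7: preds {b1,b4,b5}: {b0,b1} ∩ {b0,b4} ∩ {b0,b1,b2,b5} = {b0}; idom=b0

DF walk-up:
  join b1 pred b0: · stop@b0
  join b1 pred b6: b6→b1 stop@b0
  join b4 pred b0: · stop@b0
  join b4 pred b2: b2→b1 stop@b0
  join b4 pred b3: b3→b1 stop@b0
  join b6 pred b2: b2 stop@b1
  join b6 pred b3: b3 stop@b1
  join b7 pred b1: b1 stop@b0
  join b7 pred b4: b4 stop@b0
  join b7 pred b5: b5→b2→b1 stop@b0
  DF(b0)=∅
  DF(b1)={b1,b4,b7}
  DF(b2)={b4,b6,b7}
  DF(b3)={b4,b6}
  DF(b4)={b7}
  DF(b5)={b7}
  DF(b6)={b1}
  DF(b7)=∅

φ for j: defs {b0,b3,b6}
  DF⁺ = {b1,b4,b6,b7}

Answer: ["b1", "b4", "b6", "b7"]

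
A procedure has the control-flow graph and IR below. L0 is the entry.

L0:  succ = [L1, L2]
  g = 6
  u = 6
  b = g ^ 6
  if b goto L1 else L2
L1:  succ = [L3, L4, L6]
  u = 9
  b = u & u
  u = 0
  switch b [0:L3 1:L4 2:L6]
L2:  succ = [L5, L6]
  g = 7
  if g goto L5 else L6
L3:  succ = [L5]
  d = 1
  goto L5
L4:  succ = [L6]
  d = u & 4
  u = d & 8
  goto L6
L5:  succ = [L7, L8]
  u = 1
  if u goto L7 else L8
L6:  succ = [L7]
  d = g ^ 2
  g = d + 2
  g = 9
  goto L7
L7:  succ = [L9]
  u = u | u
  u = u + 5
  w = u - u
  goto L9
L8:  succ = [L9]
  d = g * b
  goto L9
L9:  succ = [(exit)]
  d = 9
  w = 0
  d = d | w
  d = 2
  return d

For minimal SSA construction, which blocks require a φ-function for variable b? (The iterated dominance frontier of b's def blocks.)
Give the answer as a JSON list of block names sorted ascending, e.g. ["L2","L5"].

idom tree: L1←L0 L2←L0 L3←L1 L4←L1 L5←L0 L6←L0 L7←L0 L8←L5 L9←L0
Dom at joins:
  L5: preds {L2,L3}: {L0,L2} ∩ {L0,L1,L3} = {L0}; idom=L0
  L6: preds {L1,L2,L4}: {L0,L1} ∩ {L0,L2} ∩ {L0,L1,L4} = {L0}; idom=L0
  L7: preds {L5,L6}: {L0,L5} ∩ {L0,L6} = {L0}; idom=L0
  L9: preds {L7,L8}: {L0,L7} ∩ {L0,L5,L8} = {L0}; idom=L0

DF derivation:
  L5←L2: walk L2 to L0
  L5←L3: walk L3→L1 to L0
  L6←L1: walk L1 to L0
  L6←L2: walk L2 to L0
  L6←L4: walk L4→L1 to L0
  L7←L5: walk L5 to L0
  L7←L6: walk L6 to L0
  L9←L7: walk L7 to L0
  L9←L8: walk L8→L5 to L0
  L0: DF=∅
  L1: DF={L5,L6}
  L2: DF={L5,L6}
  L3: DF={L5}
  L4: DF={L6}
  L5: DF={L7,L9}
  L6: DF={L7}
  L7: DF={L9}
  L8: DF={L9}
  L9: DF=∅

φ for b: defs {L0,L1}
  DF⁺ = {L5,L6,L7,L9}

Answer: ["L5", "L6", "L7", "L9"]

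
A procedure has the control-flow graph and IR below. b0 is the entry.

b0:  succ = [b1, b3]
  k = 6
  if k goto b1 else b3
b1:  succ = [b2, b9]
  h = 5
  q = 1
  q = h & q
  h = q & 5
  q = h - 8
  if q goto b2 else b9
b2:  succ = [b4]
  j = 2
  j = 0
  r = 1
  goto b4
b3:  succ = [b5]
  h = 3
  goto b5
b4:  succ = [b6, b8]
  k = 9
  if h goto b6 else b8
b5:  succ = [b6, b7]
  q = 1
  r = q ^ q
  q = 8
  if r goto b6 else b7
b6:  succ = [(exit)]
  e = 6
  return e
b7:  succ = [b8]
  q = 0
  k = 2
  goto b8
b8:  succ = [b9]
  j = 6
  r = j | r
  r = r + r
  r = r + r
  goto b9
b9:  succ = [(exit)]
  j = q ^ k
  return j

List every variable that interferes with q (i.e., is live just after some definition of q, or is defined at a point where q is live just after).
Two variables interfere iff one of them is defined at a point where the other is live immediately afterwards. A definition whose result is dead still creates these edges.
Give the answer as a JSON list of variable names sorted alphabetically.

Block summaries:
  b0: {k} / ∅
  b1: {h,q} / ∅
  b2: {j,r} / ∅
  b3: {h} / ∅
  b4: {k} / {h}
  b5: {q,r} / ∅
  b6: {e} / ∅
  b7: {k,q} / ∅
  b8: {j,r} / {r}
  b9: {j} / {k,q}

Backward fixpoint:
  b0 li=∅ lo={k}
  b1 li={k} lo={h,k,q}
  b2 li={h,q} lo={h,q,r}
  b3 li=∅ lo=∅
  b4 li={h,q,r} lo={k,q,r}
  b5 li=∅ lo={r}
  b6 li=∅ lo=∅
  b7 li={r} lo={k,q,r}
  b8 li={k,q,r} lo={k,q}
  b9 li={k,q} lo=∅

Interference:
  e: ∅
  h: {j,k,q,r}
  j: {h,k,q,r}
  k: {h,j,q,r}
  q: {h,j,k,r}
  r: {h,j,k,q}

N(q) = ["h", "j", "k", "r"]

Answer: ["h", "j", "k", "r"]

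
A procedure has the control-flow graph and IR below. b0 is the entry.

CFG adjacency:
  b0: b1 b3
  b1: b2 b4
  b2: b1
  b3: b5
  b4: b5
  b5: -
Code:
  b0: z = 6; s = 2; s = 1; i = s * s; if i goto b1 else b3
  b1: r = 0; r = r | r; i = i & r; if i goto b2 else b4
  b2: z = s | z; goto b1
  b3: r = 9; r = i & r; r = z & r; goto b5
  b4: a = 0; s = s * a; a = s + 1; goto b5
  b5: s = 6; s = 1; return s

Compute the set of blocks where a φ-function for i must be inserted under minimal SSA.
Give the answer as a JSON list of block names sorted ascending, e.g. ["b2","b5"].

Answer: ["b1", "b5"]

Derivation:
idom tree: b1←b0 b2←b1 b3←b0 b4←b1 b5←b0
Join-block Dom:
  b1: preds {b0,b2}: {b0} ∩ {b0,b1,b2} = {b0}; idom=b0
  b5: preds {b3,b4}: {b0,b3} ∩ {b0,b1,b4} = {b0}; idom=b0

DF derivation:
  b1←b0: walk · to b0
  b1←b2: walk b2→b1 to b0
  b5←b3: walk b3 to b0
  b5←b4: walk b4→b1 to b0
  DF(b0)=∅
  DF(b1)={b1,b5}
  DF(b2)={b1}
  DF(b3)={b5}
  DF(b4)={b5}
  DF(b5)=∅

φ for i: defs {b0,b1}
  DF⁺ = {b1,b5}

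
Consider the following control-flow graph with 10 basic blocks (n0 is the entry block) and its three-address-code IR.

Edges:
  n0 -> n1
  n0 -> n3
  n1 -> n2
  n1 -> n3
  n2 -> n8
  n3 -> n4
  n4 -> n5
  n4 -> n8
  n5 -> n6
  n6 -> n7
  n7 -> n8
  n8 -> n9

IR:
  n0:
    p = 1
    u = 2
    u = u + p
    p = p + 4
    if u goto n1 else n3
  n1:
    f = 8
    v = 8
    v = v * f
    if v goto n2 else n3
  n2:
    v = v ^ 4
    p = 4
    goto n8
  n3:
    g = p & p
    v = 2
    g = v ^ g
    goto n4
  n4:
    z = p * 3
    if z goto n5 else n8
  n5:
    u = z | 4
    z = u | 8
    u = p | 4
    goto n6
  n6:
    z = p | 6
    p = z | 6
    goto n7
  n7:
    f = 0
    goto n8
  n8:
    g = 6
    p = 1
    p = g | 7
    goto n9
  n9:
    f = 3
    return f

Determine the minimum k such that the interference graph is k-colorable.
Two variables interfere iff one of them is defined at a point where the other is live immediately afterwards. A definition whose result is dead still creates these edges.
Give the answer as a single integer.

Block summaries:
  n0 def {p,u} use ∅
  n1 def {f,v} use ∅
  n2 def {p,v} use {v}
  n3 def {g,v} use {p}
  n4 def {z} use {p}
  n5 def {u,z} use {p,z}
  n6 def {p,z} use {p}
  n7 def {f} use ∅
  n8 def {g,p} use ∅
  n9 def {f} use ∅

Liveness:
  n0: in=∅ out={p}
  n1: in={p} out={p,v}
  n2: in={v} out=∅
  n3: in={p} out={p}
  n4: in={p} out={p,z}
  n5: in={p,z} out={p}
  n6: in={p} out=∅
  n7: in=∅ out=∅
  n8: in=∅ out=∅
  n9: in=∅ out=∅

Interference:
  f↔{p,v}
  g↔{p,v}
  p↔{f,g,u,v,z}
  u↔{p}
  v↔{f,g,p}
  z↔{p}

Chromatic number:
  clique {f,p,v} ⇒ need ≥ 3
  3-colouring: R0={p}  R1={u,v,z}  R2={f,g}
  χ = 3

Answer: 3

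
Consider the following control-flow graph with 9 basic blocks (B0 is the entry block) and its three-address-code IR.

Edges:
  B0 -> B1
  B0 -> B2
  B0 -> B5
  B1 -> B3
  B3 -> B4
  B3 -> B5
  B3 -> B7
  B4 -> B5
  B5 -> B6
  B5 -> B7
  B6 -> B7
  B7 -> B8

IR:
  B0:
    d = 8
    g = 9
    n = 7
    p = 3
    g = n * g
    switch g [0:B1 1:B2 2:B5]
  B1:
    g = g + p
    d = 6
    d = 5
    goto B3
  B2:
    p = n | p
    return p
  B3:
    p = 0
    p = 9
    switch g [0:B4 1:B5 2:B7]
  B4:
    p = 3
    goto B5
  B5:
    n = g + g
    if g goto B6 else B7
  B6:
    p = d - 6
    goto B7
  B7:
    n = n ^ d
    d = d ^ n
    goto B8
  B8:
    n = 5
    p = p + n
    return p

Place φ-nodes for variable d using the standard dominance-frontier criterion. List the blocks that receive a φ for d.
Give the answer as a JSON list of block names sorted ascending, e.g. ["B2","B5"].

Answer: ["B5", "B7"]

Analysis:
idom tree: B1←B0 B2←B0 B3←B1 B4←B3 B5←B0 B6←B5 B7←B0 B8←B7
Dom at joins:
  B5: preds {B0,B3,B4}: {B0} ∩ {B0,B1,B3} ∩ {B0,B1,B3,B4} = {B0}; idom=B0
  B7: preds {B3,B5,B6}: {B0,B1,B3} ∩ {B0,B5} ∩ {B0,B5,B6} = {B0}; idom=B0

DF derivation:
  join B5 pred B0: · stop@B0
  join B5 pred B3: B3→B1 stop@B0
  join B5 pred B4: B4→B3→B1 stop@B0
  join B7 pred B3: B3→B1 stop@B0
  join B7 pred B5: B5 stop@B0
  join B7 pred B6: B6→B5 stop@B0
  B0: DF=∅
  B1: DF={B5,B7}
  B2: DF=∅
  B3: DF={B5,B7}
  B4: DF={B5}
  B5: DF={B7}
  B6: DF={B7}
  B7: DF=∅
  B8: DF=∅

φ for d: defs {B0,B1,B7}
  DF⁺ = {B5,B7}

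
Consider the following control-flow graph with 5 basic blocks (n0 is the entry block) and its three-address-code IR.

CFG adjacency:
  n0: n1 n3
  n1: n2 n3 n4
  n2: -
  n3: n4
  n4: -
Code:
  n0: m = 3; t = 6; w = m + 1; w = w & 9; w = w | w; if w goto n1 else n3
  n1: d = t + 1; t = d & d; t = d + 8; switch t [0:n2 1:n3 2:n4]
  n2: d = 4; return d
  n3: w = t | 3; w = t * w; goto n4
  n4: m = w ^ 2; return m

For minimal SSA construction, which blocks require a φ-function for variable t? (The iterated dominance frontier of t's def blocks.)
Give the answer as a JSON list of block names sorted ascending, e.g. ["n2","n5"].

Answer: ["n3", "n4"]

Analysis:
idom tree: n1←n0 n2←n1 n3←n0 n4←n0
Dom∩ at merges:
  n3: preds {n0,n1}: {n0} ∩ {n0,n1} = {n0}; idom=n0
  n4: preds {n1,n3}: {n0,n1} ∩ {n0,n3} = {n0}; idom=n0

DF walk-up:
  n3←n0: walk · to n0
  n3←n1: walk n1 to n0
  n4←n1: walk n1 to n0
  n4←n3: walk n3 to n0
  n0: DF=∅
  n1: DF={n3,n4}
  n2: DF=∅
  n3: DF={n4}
  n4: DF=∅

φ for t: defs {n0,n1}
  DF⁺ = {n3,n4}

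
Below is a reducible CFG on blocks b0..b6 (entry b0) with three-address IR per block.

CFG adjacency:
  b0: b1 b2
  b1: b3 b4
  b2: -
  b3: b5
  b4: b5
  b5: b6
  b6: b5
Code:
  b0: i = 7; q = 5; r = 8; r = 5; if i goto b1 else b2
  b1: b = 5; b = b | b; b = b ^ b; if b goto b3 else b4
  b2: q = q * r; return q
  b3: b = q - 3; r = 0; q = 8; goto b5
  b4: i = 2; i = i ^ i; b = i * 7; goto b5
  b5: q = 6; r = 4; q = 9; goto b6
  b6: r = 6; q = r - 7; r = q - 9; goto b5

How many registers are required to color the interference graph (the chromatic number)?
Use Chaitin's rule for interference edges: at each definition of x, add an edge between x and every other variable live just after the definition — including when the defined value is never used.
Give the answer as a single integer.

Answer: 3

Analysis:
Block summaries:
  b0 def {i,q,r} use ∅
  b1 def {b} use ∅
  b2 def {q} use {q,r}
  b3 def {b,q,r} use {q}
  b4 def {b,i} use ∅
  b5 def {q,r} use ∅
  b6 def {q,r} use ∅

Live sets:
  b0: in=∅ out={q,r}
  b1: in={q} out={q}
  b2: in={q,r} out=∅
  b3: in={q} out=∅
  b4: in=∅ out=∅
  b5: in=∅ out=∅
  b6: in=∅ out=∅

Conflict graph:
  b: {q}
  i: {q,r}
  q: {b,i,r}
  r: {i,q}

Chromatic number:
  {i,q,r} pairwise interfere (3-clique) ⇒ χ ≥ 3
  assign b→r1 i→r1 q→r0 r→r2 — no edge inside a register ⇒ χ ≤ 3
  χ = 3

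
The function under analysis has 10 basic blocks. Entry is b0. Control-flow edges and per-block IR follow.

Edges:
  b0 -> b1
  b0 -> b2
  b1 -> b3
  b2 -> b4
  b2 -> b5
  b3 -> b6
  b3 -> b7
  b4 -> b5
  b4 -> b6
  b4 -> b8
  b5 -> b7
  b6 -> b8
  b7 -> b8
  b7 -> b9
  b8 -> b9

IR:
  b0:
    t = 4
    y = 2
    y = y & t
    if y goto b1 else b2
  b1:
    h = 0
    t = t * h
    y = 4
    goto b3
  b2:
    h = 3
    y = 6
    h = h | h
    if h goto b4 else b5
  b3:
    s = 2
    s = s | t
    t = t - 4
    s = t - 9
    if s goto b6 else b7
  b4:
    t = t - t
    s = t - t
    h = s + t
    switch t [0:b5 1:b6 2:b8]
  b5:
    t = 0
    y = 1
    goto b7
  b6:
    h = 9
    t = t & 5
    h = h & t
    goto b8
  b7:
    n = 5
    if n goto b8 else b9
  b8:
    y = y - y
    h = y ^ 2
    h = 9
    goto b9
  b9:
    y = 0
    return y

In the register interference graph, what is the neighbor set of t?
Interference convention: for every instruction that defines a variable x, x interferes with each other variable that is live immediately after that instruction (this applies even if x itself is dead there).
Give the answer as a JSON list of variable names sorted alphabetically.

def/use:
  b0 def {t,y} use ∅
  b1 def {h,t,y} use {t}
  b2 def {h,y} use ∅
  b3 def {s,t} use {t}
  b4 def {h,s,t} use {t}
  b5 def {t,y} use ∅
  b6 def {h,t} use {t}
  b7 def {n} use ∅
  b8 def {h,y} use {y}
  b9 def {y} use ∅

Live sets:
  b0: in=∅ out={t}
  b1: in={t} out={t,y}
  b2: in={t} out={t,y}
  b3: in={t,y} out={t,y}
  b4: in={t,y} out={t,y}
  b5: in=∅ out={y}
  b6: in={t,y} out={y}
  b7: in={y} out={y}
  b8: in={y} out=∅
  b9: in=∅ out=∅

Interfere edges:
  h: {t,y}
  n: {y}
  s: {t,y}
  t: {h,s,y}
  y: {h,n,s,t}

N(t) = ["h", "s", "y"]

Answer: ["h", "s", "y"]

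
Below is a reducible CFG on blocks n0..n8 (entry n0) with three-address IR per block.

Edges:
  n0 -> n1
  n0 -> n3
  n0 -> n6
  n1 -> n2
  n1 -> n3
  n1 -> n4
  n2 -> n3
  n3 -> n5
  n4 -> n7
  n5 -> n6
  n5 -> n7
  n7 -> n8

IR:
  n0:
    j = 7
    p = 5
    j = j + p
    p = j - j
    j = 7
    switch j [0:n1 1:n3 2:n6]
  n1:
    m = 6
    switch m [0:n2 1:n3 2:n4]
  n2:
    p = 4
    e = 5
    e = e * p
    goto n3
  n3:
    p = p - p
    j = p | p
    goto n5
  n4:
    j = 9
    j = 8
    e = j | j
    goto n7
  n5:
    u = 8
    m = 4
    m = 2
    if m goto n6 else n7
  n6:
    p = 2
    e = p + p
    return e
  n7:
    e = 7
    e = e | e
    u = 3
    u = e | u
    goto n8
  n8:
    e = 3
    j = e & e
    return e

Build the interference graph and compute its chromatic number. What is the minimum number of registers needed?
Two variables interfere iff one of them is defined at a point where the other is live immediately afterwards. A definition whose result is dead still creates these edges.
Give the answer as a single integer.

Answer: 3

Working:
def/use:
  n0: {j,p} / ∅
  n1: {m} / ∅
  n2: {e,p} / ∅
  n3: {j,p} / {p}
  n4: {e,j} / ∅
  n5: {m,u} / ∅
  n6: {e,p} / ∅
  n7: {e,u} / ∅
  n8: {e,j} / ∅

Liveness:
  live n0: ∅→{p}
  live n1: {p}→{p}
  live n2: ∅→{p}
  live n3: {p}→∅
  live n4: ∅→∅
  live n5: ∅→∅
  live n6: ∅→∅
  live n7: ∅→∅
  live n8: ∅→∅

Interfere edges:
  e↔{j,p,u}
  j↔{e,p}
  m↔{p}
  p↔{e,j,m}
  u↔{e}

Registers:
  clique {e,j,p} ⇒ need ≥ 3
  3-colouring: R0={e,m}  R1={p,u}  R2={j}
  χ = 3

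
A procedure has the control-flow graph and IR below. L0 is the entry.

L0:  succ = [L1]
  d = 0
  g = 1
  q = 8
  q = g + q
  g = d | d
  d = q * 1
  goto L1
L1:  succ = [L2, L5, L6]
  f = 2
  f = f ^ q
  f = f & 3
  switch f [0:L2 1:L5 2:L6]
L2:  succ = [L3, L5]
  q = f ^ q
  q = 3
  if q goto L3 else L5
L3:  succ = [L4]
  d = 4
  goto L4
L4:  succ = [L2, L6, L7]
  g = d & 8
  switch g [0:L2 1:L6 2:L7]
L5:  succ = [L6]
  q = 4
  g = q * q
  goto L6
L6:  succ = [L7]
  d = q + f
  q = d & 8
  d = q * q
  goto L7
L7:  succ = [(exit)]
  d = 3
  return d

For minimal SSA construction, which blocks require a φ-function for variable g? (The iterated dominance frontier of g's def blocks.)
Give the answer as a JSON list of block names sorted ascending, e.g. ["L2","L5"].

Answer: ["L2", "L5", "L6", "L7"]

Working:
idom tree: L1←L0 L2←L1 L3←L2 L4←L3 L5←L1 L6←L1 L7←L1
Join-block Dom:
  L2: preds {L1,L4}: {L0,L1} ∩ {L0,L1,L2,L3,L4} = {L0,L1}; idom=L1
  L5: preds {L1,L2}: {L0,L1} ∩ {L0,L1,L2} = {L0,L1}; idom=L1
  L6: preds {L1,L4,L5}: {L0,L1} ∩ {L0,L1,L2,L3,L4} ∩ {L0,L1,L5} = {L0,L1}; idom=L1
  L7: preds {L4,L6}: {L0,L1,L2,L3,L4} ∩ {L0,L1,L6} = {L0,L1}; idom=L1

Frontier:
  join L2 pred L1: · stop@L1
  join L2 pred L4: L4→L3→L2 stop@L1
  join L5 pred L1: · stop@L1
  join L5 pred L2: L2 stop@L1
  join L6 pred L1: · stop@L1
  join L6 pred L4: L4→L3→L2 stop@L1
  join L6 pred L5: L5 stop@L1
  join L7 pred L4: L4→L3→L2 stop@L1
  join L7 pred L6: L6 stop@L1
  DF(L0)=∅
  DF(L1)=∅
  DF(L2)={L2,L5,L6,L7}
  DF(L3)={L2,L6,L7}
  DF(L4)={L2,L6,L7}
  DF(L5)={L6}
  DF(L6)={L7}
  DF(L7)=∅

φ for g: defs {L0,L4,L5}
  DF⁺ = {L2,L5,L6,L7}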